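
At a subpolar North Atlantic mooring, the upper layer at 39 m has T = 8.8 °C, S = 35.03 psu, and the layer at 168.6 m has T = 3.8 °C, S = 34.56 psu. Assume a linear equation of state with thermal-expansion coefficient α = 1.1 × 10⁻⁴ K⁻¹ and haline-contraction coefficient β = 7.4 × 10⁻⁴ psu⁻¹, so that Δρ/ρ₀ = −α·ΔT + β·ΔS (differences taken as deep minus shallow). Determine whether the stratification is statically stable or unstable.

stable

ΔT = 3.8 − 8.8 = -5.0 K and ΔS = 34.56 − 35.03 = -0.47 psu (deep − shallow).
−αΔT = 5.50 × 10⁻⁴; βΔS = -3.478 × 10⁻⁴; sum Δρ/ρ₀ = 2.022 × 10⁻⁴.
Δρ/ρ₀ > 0, so Δρ > 0: deeper water is denser → statically stable.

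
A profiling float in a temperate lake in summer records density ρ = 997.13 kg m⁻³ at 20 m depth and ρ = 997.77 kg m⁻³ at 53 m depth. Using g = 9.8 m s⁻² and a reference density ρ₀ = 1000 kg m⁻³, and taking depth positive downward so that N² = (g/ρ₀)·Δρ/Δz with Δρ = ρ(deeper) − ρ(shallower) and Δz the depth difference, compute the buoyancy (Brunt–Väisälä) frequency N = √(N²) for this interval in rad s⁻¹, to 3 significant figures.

0.0138 rad s⁻¹

Δρ = 997.77 − 997.13 = 0.64 kg m⁻³ over Δz = 53 − 20 = 33 m.
N² = (9.8/1000) × (0.64/33) = 1.9006 × 10⁻⁴ s⁻².
N = √(1.9006 × 10⁻⁴) = 0.013786 rad s⁻¹ ≈ 0.0138 rad s⁻¹.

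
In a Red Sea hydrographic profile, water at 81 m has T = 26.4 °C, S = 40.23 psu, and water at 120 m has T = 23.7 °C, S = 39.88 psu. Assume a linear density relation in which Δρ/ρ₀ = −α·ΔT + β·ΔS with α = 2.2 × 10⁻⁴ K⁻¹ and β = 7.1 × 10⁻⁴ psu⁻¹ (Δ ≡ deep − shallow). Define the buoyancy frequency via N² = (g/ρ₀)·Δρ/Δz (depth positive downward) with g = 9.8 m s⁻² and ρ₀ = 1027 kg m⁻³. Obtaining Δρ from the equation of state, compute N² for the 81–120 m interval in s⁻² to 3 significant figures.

8.68 × 10⁻⁵ s⁻²

ΔT = -2.7 K, ΔS = -0.35 psu (deep − shallow).
Δρ/ρ₀ = −αΔT + βΔS = 5.94 × 10⁻⁴ − 2.485 × 10⁻⁴ = 3.455 × 10⁻⁴, so Δρ ≈ 0.3548 kg m⁻³.
N² = (g/ρ₀)·Δρ/Δz = g·(Δρ/ρ₀)/Δz = 9.8 × 3.455 × 10⁻⁴ / 39 = 8.6818 × 10⁻⁵ s⁻² ≈ 8.68 × 10⁻⁵ s⁻².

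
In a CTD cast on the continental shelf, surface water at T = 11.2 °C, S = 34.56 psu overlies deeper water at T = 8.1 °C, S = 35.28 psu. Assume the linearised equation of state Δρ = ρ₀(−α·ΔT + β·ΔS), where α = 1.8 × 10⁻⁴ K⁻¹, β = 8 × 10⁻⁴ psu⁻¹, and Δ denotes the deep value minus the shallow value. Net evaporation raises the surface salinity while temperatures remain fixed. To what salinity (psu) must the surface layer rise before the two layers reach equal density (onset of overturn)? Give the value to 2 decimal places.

Neutral buoyancy requires −α(T_deep − T_surf) + β(S_deep − S_surf′) = 0.
S_surf′ = S_deep − (α/β)·ΔT = 35.28 − (1.8 × 10⁻⁴/8 × 10⁻⁴)·(-3.1) = 35.9775 psu.
Increase required: 35.9775 − 34.56 = 1.4175 psu.

35.98 psu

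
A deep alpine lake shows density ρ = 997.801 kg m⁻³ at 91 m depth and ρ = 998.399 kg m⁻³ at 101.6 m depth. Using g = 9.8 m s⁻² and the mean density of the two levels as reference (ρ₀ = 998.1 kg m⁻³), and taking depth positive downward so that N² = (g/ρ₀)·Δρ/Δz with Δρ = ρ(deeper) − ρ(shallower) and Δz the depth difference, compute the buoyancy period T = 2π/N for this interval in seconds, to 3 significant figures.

267 s

Δρ = 998.399 − 997.801 = 0.598 kg m⁻³ over Δz = 101.6 − 91 = 10.6 m.
N² = (9.8/998.1) × (0.598/10.6) = 5.5392 × 10⁻⁴ s⁻².
N = √(5.5392 × 10⁻⁴) = 0.023536 rad s⁻¹, so T = 2π/N = 266.96 s ≈ 267 s.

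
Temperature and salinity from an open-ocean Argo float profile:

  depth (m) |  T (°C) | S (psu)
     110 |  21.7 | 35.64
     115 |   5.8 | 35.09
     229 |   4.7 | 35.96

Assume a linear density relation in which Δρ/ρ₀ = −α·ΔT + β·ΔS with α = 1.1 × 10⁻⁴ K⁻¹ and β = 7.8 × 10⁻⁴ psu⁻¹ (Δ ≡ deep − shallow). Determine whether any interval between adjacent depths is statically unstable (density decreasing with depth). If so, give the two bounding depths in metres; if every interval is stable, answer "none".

none

Evaluate Δρ/ρ₀ = −αΔT + βΔS across each adjacent pair:
  110–115 m: −αΔT+βΔS = −(1.1 × 10⁻⁴)(-15.9)+(7.8 × 10⁻⁴)(-0.55) = 1.3 × 10⁻³ → stable
  115–229 m: −αΔT+βΔS = −(1.1 × 10⁻⁴)(-1.1)+(7.8 × 10⁻⁴)(+0.87) = 8.0 × 10⁻⁴ → stable
Every interval has Δρ > 0: the column is stably stratified throughout.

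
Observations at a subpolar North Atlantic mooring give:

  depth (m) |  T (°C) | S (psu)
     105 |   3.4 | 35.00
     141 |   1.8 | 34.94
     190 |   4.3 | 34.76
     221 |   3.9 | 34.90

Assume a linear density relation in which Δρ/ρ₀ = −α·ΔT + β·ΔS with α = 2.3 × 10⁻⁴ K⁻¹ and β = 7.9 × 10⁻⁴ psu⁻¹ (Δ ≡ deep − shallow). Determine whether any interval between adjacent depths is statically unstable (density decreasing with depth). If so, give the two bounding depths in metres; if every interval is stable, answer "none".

141–190 m

Evaluate Δρ/ρ₀ = −αΔT + βΔS across each adjacent pair:
  105–141 m: −αΔT+βΔS = −(2.3 × 10⁻⁴)(-1.6)+(7.9 × 10⁻⁴)(-0.06) = 3.2 × 10⁻⁴ → stable
  141–190 m: −αΔT+βΔS = −(2.3 × 10⁻⁴)(+2.5)+(7.9 × 10⁻⁴)(-0.18) = -7.2 × 10⁻⁴ → UNSTABLE
  190–221 m: −αΔT+βΔS = −(2.3 × 10⁻⁴)(-0.4)+(7.9 × 10⁻⁴)(+0.14) = 2.0 × 10⁻⁴ → stable
The 141–190 m interval has Δρ < 0: lighter water underlies denser water.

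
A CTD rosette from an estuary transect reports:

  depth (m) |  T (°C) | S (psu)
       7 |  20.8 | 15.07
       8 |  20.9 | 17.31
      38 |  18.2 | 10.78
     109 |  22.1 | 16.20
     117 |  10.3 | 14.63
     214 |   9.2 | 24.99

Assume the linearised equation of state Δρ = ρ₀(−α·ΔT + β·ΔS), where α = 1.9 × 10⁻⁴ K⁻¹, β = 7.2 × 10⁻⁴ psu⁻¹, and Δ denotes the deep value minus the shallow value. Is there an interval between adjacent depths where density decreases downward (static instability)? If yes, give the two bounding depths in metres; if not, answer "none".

Evaluate Δρ/ρ₀ = −αΔT + βΔS across each adjacent pair:
  7–8 m: −αΔT+βΔS = −(1.9 × 10⁻⁴)(+0.1)+(7.2 × 10⁻⁴)(+2.24) = 1.6 × 10⁻³ → stable
  8–38 m: −αΔT+βΔS = −(1.9 × 10⁻⁴)(-2.7)+(7.2 × 10⁻⁴)(-6.53) = -4.2 × 10⁻³ → UNSTABLE
  38–109 m: −αΔT+βΔS = −(1.9 × 10⁻⁴)(+3.9)+(7.2 × 10⁻⁴)(+5.42) = 3.2 × 10⁻³ → stable
  109–117 m: −αΔT+βΔS = −(1.9 × 10⁻⁴)(-11.8)+(7.2 × 10⁻⁴)(-1.57) = 1.1 × 10⁻³ → stable
  117–214 m: −αΔT+βΔS = −(1.9 × 10⁻⁴)(-1.1)+(7.2 × 10⁻⁴)(+10.36) = 7.7 × 10⁻³ → stable
The 8–38 m interval has Δρ < 0: lighter water underlies denser water.

8–38 m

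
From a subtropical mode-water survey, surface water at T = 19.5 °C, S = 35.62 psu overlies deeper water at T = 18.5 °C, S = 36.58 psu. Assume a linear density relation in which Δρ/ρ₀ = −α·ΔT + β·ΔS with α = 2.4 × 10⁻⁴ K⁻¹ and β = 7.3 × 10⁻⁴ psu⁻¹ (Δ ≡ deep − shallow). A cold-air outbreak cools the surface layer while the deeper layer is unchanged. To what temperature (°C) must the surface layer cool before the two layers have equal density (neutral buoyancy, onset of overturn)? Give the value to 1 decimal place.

15.6 °C

Neutral buoyancy requires Δρ = 0, i.e. −α(T_deep − T_surf′) + β(S_deep − S_surf) = 0.
T_surf′ = T_deep − (β/α)·ΔS = 18.5 − (7.3 × 10⁻⁴/2.4 × 10⁻⁴)·(+0.96) = 15.580 °C.
Cooling required: 19.5 − (15.580) = 3.920 °C.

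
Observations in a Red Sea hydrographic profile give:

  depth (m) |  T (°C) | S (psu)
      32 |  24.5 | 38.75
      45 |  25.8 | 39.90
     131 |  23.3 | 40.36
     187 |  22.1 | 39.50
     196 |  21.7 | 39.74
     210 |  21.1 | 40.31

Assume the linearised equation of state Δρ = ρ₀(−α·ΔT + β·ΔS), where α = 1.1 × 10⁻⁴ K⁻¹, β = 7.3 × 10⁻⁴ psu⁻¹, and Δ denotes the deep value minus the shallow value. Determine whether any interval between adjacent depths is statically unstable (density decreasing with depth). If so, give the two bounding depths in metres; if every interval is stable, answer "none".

Evaluate Δρ/ρ₀ = −αΔT + βΔS across each adjacent pair:
  32–45 m: −αΔT+βΔS = −(1.1 × 10⁻⁴)(+1.3)+(7.3 × 10⁻⁴)(+1.15) = 7.0 × 10⁻⁴ → stable
  45–131 m: −αΔT+βΔS = −(1.1 × 10⁻⁴)(-2.5)+(7.3 × 10⁻⁴)(+0.46) = 6.1 × 10⁻⁴ → stable
  131–187 m: −αΔT+βΔS = −(1.1 × 10⁻⁴)(-1.2)+(7.3 × 10⁻⁴)(-0.86) = -5.0 × 10⁻⁴ → UNSTABLE
  187–196 m: −αΔT+βΔS = −(1.1 × 10⁻⁴)(-0.4)+(7.3 × 10⁻⁴)(+0.24) = 2.2 × 10⁻⁴ → stable
  196–210 m: −αΔT+βΔS = −(1.1 × 10⁻⁴)(-0.6)+(7.3 × 10⁻⁴)(+0.57) = 4.8 × 10⁻⁴ → stable
The 131–187 m interval has Δρ < 0: lighter water underlies denser water.

131–187 m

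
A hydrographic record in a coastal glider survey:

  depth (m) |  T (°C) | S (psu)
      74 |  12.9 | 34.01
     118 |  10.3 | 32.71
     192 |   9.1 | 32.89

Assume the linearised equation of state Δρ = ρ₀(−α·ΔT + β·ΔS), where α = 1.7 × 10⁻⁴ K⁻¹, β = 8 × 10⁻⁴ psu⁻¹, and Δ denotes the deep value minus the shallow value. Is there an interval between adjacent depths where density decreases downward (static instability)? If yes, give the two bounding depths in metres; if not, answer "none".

74–118 m

Evaluate Δρ/ρ₀ = −αΔT + βΔS across each adjacent pair:
  74–118 m: −αΔT+βΔS = −(1.7 × 10⁻⁴)(-2.6)+(8 × 10⁻⁴)(-1.30) = -6.0 × 10⁻⁴ → UNSTABLE
  118–192 m: −αΔT+βΔS = −(1.7 × 10⁻⁴)(-1.2)+(8 × 10⁻⁴)(+0.18) = 3.5 × 10⁻⁴ → stable
The 74–118 m interval has Δρ < 0: lighter water underlies denser water.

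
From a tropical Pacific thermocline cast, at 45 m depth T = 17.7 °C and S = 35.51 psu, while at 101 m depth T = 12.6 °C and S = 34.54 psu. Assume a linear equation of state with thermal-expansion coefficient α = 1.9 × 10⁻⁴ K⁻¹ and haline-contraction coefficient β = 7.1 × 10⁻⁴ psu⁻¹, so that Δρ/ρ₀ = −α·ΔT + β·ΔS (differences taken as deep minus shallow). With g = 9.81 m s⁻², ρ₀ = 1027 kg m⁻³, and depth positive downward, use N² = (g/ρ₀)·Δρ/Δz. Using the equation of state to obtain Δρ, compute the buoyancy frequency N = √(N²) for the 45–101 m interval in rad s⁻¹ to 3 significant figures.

7.01 × 10⁻³ rad s⁻¹

ΔT = -5.1 K, ΔS = -0.97 psu (deep − shallow).
Δρ/ρ₀ = −αΔT + βΔS = 9.69 × 10⁻⁴ − 6.887 × 10⁻⁴ = 2.803 × 10⁻⁴, so Δρ ≈ 0.2879 kg m⁻³.
N² = (g/ρ₀)·Δρ/Δz = g·(Δρ/ρ₀)/Δz = 9.81 × 2.803 × 10⁻⁴ / 56 = 4.9103 × 10⁻⁵ s⁻².
N = √(4.9103 × 10⁻⁵) = 7.0074 × 10⁻³ rad s⁻¹ ≈ 7.01 × 10⁻³ rad s⁻¹.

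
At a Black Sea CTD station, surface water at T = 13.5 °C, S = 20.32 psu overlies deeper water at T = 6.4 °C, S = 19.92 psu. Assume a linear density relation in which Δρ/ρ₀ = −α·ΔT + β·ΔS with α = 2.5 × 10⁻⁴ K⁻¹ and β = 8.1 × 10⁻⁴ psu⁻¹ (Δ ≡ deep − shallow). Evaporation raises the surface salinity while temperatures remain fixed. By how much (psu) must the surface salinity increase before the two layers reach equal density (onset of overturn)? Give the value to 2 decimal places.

Neutral buoyancy requires −α(T_deep − T_surf) + β(S_deep − S_surf′) = 0.
S_surf′ = S_deep − (α/β)·ΔT = 19.92 − (2.5 × 10⁻⁴/8.1 × 10⁻⁴)·(-7.1) = 22.1114 psu.
Increase required: 22.1114 − 20.32 = 1.7914 psu.

1.79 psu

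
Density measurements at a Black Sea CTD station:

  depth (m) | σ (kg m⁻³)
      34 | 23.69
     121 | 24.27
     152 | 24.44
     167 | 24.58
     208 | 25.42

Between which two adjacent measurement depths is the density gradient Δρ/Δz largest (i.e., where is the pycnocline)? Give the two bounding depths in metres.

167–208 m

Compute the density gradient over each adjacent pair:
  34–121 m: Δρ/Δz = 0.58/87 = 6.7 × 10⁻³ kg m⁻⁴
  121–152 m: Δρ/Δz = 0.17/31 = 5.5 × 10⁻³ kg m⁻⁴
  152–167 m: Δρ/Δz = 0.14/15 = 9.3 × 10⁻³ kg m⁻⁴
  167–208 m: Δρ/Δz = 0.84/41 = 0.020 kg m⁻⁴
The largest gradient is in the 167–208 m interval — the pycnocline.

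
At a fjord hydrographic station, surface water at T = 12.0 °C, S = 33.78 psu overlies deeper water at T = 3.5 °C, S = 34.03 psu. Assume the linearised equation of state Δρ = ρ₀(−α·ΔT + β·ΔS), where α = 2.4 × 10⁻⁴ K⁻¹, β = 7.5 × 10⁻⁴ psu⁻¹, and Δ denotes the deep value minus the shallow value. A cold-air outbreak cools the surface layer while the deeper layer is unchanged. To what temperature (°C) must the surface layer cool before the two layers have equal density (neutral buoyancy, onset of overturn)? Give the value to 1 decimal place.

2.7 °C

Neutral buoyancy requires Δρ = 0, i.e. −α(T_deep − T_surf′) + β(S_deep − S_surf) = 0.
T_surf′ = T_deep − (β/α)·ΔS = 3.5 − (7.5 × 10⁻⁴/2.4 × 10⁻⁴)·(+0.25) = 2.719 °C.
Cooling required: 12.0 − (2.719) = 9.281 °C.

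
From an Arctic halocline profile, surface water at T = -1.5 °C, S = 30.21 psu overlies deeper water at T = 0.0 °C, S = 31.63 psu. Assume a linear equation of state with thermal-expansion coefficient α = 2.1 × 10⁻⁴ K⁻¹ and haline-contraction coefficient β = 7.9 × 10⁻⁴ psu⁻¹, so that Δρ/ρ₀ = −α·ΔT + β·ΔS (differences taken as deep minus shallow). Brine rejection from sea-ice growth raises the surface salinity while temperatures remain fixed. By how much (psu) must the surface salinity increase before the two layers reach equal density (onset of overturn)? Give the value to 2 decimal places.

1.02 psu

Neutral buoyancy requires −α(T_deep − T_surf) + β(S_deep − S_surf′) = 0.
S_surf′ = S_deep − (α/β)·ΔT = 31.63 − (2.1 × 10⁻⁴/7.9 × 10⁻⁴)·(+1.5) = 31.2313 psu.
Increase required: 31.2313 − 30.21 = 1.0213 psu.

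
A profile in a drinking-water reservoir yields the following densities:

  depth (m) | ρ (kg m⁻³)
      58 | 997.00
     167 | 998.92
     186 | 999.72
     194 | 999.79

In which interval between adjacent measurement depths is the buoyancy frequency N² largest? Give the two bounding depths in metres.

Compute the density gradient over each adjacent pair:
  58–167 m: Δρ/Δz = 1.92/109 = 0.018 kg m⁻⁴
  167–186 m: Δρ/Δz = 0.80/19 = 0.042 kg m⁻⁴
  186–194 m: Δρ/Δz = 0.07/8 = 8.8 × 10⁻³ kg m⁻⁴
The largest gradient is in the 167–186 m interval — the pycnocline.

167–186 m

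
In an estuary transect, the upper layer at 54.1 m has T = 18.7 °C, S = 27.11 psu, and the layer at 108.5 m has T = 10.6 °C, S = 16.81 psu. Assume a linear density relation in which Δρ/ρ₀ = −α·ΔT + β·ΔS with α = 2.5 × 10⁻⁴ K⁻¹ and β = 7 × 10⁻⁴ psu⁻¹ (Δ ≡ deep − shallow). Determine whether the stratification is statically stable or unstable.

ΔT = 10.6 − 18.7 = -8.1 K and ΔS = 16.81 − 27.11 = -10.30 psu (deep − shallow).
−αΔT = 2.025 × 10⁻³; βΔS = -7.21 × 10⁻³; sum Δρ/ρ₀ = -5.185 × 10⁻³.
Δρ/ρ₀ < 0, so Δρ < 0: deeper water is lighter → statically unstable; the column would overturn.

unstable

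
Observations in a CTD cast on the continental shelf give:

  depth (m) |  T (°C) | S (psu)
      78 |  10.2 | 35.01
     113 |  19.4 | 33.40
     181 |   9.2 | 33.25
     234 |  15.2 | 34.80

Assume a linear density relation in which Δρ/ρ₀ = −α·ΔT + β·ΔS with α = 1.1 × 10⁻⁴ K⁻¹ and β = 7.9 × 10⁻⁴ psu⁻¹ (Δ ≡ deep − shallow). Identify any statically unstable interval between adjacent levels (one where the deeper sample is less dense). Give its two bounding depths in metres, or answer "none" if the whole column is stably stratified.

78–113 m

Evaluate Δρ/ρ₀ = −αΔT + βΔS across each adjacent pair:
  78–113 m: −αΔT+βΔS = −(1.1 × 10⁻⁴)(+9.2)+(7.9 × 10⁻⁴)(-1.61) = -2.3 × 10⁻³ → UNSTABLE
  113–181 m: −αΔT+βΔS = −(1.1 × 10⁻⁴)(-10.2)+(7.9 × 10⁻⁴)(-0.15) = 1.0 × 10⁻³ → stable
  181–234 m: −αΔT+βΔS = −(1.1 × 10⁻⁴)(+6.0)+(7.9 × 10⁻⁴)(+1.55) = 5.6 × 10⁻⁴ → stable
The 78–113 m interval has Δρ < 0: lighter water underlies denser water.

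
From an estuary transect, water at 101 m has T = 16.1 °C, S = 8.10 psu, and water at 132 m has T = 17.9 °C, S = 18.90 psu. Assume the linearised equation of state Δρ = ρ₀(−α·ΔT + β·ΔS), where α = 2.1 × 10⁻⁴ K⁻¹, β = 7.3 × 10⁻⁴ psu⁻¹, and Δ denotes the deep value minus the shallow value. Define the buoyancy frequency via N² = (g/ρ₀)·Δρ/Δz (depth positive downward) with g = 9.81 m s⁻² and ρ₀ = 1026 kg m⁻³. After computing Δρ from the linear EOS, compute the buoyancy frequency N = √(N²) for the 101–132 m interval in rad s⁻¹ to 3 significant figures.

ΔT = +1.8 K, ΔS = +10.80 psu (deep − shallow).
Δρ/ρ₀ = −αΔT + βΔS = -3.78 × 10⁻⁴ + 7.884 × 10⁻³ = 7.506 × 10⁻³, so Δρ ≈ 7.701 kg m⁻³.
N² = (g/ρ₀)·Δρ/Δz = g·(Δρ/ρ₀)/Δz = 9.81 × 7.506 × 10⁻³ / 31 = 2.3753 × 10⁻³ s⁻².
N = √(2.3753 × 10⁻³) = 0.048737 rad s⁻¹ ≈ 0.0487 rad s⁻¹.

0.0487 rad s⁻¹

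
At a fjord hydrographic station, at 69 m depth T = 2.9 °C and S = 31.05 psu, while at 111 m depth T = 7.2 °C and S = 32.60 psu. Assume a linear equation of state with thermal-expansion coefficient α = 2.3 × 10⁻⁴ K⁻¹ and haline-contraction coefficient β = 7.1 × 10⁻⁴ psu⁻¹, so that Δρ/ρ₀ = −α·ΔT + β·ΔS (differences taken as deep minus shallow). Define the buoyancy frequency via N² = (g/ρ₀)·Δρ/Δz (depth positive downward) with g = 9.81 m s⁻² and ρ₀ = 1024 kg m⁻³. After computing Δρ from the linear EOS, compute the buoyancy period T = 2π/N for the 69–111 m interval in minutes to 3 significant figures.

ΔT = +4.3 K, ΔS = +1.55 psu (deep − shallow).
Δρ/ρ₀ = −αΔT + βΔS = -9.89 × 10⁻⁴ + 1.1005 × 10⁻³ = 1.115 × 10⁻⁴, so Δρ ≈ 0.1142 kg m⁻³.
N² = (g/ρ₀)·Δρ/Δz = g·(Δρ/ρ₀)/Δz = 9.81 × 1.115 × 10⁻⁴ / 42 = 2.6043 × 10⁻⁵ s⁻².
N = √(2.6043 × 10⁻⁵) = 5.1032 × 10⁻³ rad s⁻¹ → T = 2π/N = 1.2312 × 10³ s = 20.520 min ≈ 20.5 min.

20.5 min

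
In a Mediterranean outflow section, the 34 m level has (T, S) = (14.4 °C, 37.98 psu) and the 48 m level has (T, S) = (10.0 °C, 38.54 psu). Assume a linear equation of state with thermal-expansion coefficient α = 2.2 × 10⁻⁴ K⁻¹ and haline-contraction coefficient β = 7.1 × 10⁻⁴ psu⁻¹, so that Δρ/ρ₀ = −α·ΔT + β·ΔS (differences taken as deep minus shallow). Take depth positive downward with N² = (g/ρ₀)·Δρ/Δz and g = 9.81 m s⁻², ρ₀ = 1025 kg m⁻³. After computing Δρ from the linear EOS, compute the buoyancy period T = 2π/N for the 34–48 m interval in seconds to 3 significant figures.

ΔT = -4.4 K, ΔS = +0.56 psu (deep − shallow).
Δρ/ρ₀ = −αΔT + βΔS = 9.68 × 10⁻⁴ + 3.976 × 10⁻⁴ = 1.3656 × 10⁻³, so Δρ ≈ 1.400 kg m⁻³.
N² = (g/ρ₀)·Δρ/Δz = g·(Δρ/ρ₀)/Δz = 9.81 × 1.3656 × 10⁻³ / 14 = 9.5690 × 10⁻⁴ s⁻².
N = √(9.5690 × 10⁻⁴) = 0.030934 rad s⁻¹ → T = 2π/N = 203.12 s ≈ 203 s.

203 s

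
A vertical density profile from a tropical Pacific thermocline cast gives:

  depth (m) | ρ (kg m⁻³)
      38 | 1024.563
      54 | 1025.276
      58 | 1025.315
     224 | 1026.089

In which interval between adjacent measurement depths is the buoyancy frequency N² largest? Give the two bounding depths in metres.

38–54 m

Compute the density gradient over each adjacent pair:
  38–54 m: Δρ/Δz = 0.713/16 = 0.045 kg m⁻⁴
  54–58 m: Δρ/Δz = 0.039/4 = 9.7 × 10⁻³ kg m⁻⁴
  58–224 m: Δρ/Δz = 0.774/166 = 4.7 × 10⁻³ kg m⁻⁴
The largest gradient is in the 38–54 m interval — the pycnocline.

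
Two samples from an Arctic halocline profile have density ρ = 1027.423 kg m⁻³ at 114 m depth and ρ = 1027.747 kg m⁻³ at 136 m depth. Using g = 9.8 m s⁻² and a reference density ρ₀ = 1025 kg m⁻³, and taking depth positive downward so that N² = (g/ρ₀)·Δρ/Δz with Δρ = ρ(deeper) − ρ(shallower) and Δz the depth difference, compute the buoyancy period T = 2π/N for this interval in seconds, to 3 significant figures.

Δρ = 1027.747 − 1027.423 = 0.324 kg m⁻³ over Δz = 136 − 114 = 22 m.
N² = (9.8/1025) × (0.324/22) = 1.4081 × 10⁻⁴ s⁻².
N = √(1.4081 × 10⁻⁴) = 0.011866 rad s⁻¹, so T = 2π/N = 529.51 s ≈ 530 s.

530 s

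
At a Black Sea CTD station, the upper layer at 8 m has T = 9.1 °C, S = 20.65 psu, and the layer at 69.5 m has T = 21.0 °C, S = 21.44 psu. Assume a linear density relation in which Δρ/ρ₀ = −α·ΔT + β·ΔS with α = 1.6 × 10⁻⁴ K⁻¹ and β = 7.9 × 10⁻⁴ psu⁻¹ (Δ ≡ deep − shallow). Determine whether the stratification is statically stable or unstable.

unstable

ΔT = 21.0 − 9.1 = +11.9 K and ΔS = 21.44 − 20.65 = +0.79 psu (deep − shallow).
−αΔT = -1.904 × 10⁻³; βΔS = 6.241 × 10⁻⁴; sum Δρ/ρ₀ = -1.2799 × 10⁻³.
Δρ/ρ₀ < 0, so Δρ < 0: deeper water is lighter → statically unstable; the column would overturn.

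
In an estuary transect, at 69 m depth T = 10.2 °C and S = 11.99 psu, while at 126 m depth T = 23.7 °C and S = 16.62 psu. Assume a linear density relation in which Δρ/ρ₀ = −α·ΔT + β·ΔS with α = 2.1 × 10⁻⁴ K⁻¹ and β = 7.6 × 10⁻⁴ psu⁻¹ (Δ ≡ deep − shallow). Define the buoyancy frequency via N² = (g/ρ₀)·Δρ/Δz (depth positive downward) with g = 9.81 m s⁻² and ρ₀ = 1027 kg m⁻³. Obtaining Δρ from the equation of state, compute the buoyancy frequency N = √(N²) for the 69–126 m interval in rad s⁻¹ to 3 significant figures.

ΔT = +13.5 K, ΔS = +4.63 psu (deep − shallow).
Δρ/ρ₀ = −αΔT + βΔS = -2.835 × 10⁻³ + 3.5188 × 10⁻³ = 6.838 × 10⁻⁴, so Δρ ≈ 0.7023 kg m⁻³.
N² = (g/ρ₀)·Δρ/Δz = g·(Δρ/ρ₀)/Δz = 9.81 × 6.838 × 10⁻⁴ / 57 = 1.1769 × 10⁻⁴ s⁻².
N = √(1.1769 × 10⁻⁴) = 0.010849 rad s⁻¹ ≈ 0.0108 rad s⁻¹.

0.0108 rad s⁻¹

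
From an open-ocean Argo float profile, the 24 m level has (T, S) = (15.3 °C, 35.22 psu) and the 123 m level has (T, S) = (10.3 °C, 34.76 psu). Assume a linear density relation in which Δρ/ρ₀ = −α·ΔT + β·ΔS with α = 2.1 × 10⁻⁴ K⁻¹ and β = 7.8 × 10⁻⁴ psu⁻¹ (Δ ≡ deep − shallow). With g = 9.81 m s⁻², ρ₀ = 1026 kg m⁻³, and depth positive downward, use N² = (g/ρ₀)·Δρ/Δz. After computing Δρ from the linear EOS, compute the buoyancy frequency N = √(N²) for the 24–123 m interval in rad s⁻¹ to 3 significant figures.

8.28 × 10⁻³ rad s⁻¹

ΔT = -5.0 K, ΔS = -0.46 psu (deep − shallow).
Δρ/ρ₀ = −αΔT + βΔS = 1.05 × 10⁻³ − 3.588 × 10⁻⁴ = 6.912 × 10⁻⁴, so Δρ ≈ 0.7092 kg m⁻³.
N² = (g/ρ₀)·Δρ/Δz = g·(Δρ/ρ₀)/Δz = 9.81 × 6.912 × 10⁻⁴ / 99 = 6.8492 × 10⁻⁵ s⁻².
N = √(6.8492 × 10⁻⁵) = 8.2760 × 10⁻³ rad s⁻¹ ≈ 8.28 × 10⁻³ rad s⁻¹.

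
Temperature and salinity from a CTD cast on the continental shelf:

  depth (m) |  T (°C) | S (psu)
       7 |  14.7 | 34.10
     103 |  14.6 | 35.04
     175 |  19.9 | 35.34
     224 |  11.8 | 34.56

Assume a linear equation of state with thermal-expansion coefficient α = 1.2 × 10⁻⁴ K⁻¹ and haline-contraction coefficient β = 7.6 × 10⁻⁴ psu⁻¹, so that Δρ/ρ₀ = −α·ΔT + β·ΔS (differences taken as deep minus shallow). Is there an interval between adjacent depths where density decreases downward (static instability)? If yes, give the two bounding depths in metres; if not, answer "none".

103–175 m

Evaluate Δρ/ρ₀ = −αΔT + βΔS across each adjacent pair:
  7–103 m: −αΔT+βΔS = −(1.2 × 10⁻⁴)(-0.1)+(7.6 × 10⁻⁴)(+0.94) = 7.3 × 10⁻⁴ → stable
  103–175 m: −αΔT+βΔS = −(1.2 × 10⁻⁴)(+5.3)+(7.6 × 10⁻⁴)(+0.30) = -4.1 × 10⁻⁴ → UNSTABLE
  175–224 m: −αΔT+βΔS = −(1.2 × 10⁻⁴)(-8.1)+(7.6 × 10⁻⁴)(-0.78) = 3.8 × 10⁻⁴ → stable
The 103–175 m interval has Δρ < 0: lighter water underlies denser water.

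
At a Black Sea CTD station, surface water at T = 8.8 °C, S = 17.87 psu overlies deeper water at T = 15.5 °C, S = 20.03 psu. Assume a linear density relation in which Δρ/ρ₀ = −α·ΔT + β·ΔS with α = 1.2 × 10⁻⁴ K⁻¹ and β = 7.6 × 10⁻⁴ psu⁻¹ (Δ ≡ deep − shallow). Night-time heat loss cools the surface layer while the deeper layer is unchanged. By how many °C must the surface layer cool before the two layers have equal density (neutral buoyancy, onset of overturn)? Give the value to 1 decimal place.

Neutral buoyancy requires Δρ = 0, i.e. −α(T_deep − T_surf′) + β(S_deep − S_surf) = 0.
T_surf′ = T_deep − (β/α)·ΔS = 15.5 − (7.6 × 10⁻⁴/1.2 × 10⁻⁴)·(+2.16) = 1.820 °C.
Cooling required: 8.8 − (1.820) = 6.980 °C.

7.0 °C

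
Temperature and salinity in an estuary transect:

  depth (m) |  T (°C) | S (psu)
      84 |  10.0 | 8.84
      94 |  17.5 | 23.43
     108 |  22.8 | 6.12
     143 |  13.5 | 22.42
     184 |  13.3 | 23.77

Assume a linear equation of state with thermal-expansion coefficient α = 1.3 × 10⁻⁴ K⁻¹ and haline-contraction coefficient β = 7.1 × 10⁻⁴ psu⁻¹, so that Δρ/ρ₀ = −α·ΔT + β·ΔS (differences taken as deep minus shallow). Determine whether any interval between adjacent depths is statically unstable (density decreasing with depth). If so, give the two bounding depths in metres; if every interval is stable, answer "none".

94–108 m

Evaluate Δρ/ρ₀ = −αΔT + βΔS across each adjacent pair:
  84–94 m: −αΔT+βΔS = −(1.3 × 10⁻⁴)(+7.5)+(7.1 × 10⁻⁴)(+14.59) = 9.4 × 10⁻³ → stable
  94–108 m: −αΔT+βΔS = −(1.3 × 10⁻⁴)(+5.3)+(7.1 × 10⁻⁴)(-17.31) = -0.013 → UNSTABLE
  108–143 m: −αΔT+βΔS = −(1.3 × 10⁻⁴)(-9.3)+(7.1 × 10⁻⁴)(+16.30) = 0.013 → stable
  143–184 m: −αΔT+βΔS = −(1.3 × 10⁻⁴)(-0.2)+(7.1 × 10⁻⁴)(+1.35) = 9.8 × 10⁻⁴ → stable
The 94–108 m interval has Δρ < 0: lighter water underlies denser water.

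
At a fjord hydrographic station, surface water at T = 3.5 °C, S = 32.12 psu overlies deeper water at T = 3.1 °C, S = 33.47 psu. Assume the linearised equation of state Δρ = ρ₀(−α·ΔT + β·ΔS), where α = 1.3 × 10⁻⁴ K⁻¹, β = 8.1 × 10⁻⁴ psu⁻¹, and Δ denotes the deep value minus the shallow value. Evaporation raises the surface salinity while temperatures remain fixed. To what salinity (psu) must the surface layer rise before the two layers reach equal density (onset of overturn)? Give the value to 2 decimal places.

33.53 psu

Neutral buoyancy requires −α(T_deep − T_surf) + β(S_deep − S_surf′) = 0.
S_surf′ = S_deep − (α/β)·ΔT = 33.47 − (1.3 × 10⁻⁴/8.1 × 10⁻⁴)·(-0.4) = 33.5342 psu.
Increase required: 33.5342 − 32.12 = 1.4142 psu.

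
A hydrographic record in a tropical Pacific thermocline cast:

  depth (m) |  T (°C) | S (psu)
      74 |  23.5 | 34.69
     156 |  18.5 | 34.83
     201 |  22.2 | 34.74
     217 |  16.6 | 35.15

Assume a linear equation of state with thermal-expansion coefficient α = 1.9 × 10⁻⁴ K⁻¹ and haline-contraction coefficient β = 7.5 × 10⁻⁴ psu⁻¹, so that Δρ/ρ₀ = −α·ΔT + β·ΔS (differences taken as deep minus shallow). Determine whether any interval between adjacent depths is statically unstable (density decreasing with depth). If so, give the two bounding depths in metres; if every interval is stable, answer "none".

Evaluate Δρ/ρ₀ = −αΔT + βΔS across each adjacent pair:
  74–156 m: −αΔT+βΔS = −(1.9 × 10⁻⁴)(-5.0)+(7.5 × 10⁻⁴)(+0.14) = 1.1 × 10⁻³ → stable
  156–201 m: −αΔT+βΔS = −(1.9 × 10⁻⁴)(+3.7)+(7.5 × 10⁻⁴)(-0.09) = -7.7 × 10⁻⁴ → UNSTABLE
  201–217 m: −αΔT+βΔS = −(1.9 × 10⁻⁴)(-5.6)+(7.5 × 10⁻⁴)(+0.41) = 1.4 × 10⁻³ → stable
The 156–201 m interval has Δρ < 0: lighter water underlies denser water.

156–201 m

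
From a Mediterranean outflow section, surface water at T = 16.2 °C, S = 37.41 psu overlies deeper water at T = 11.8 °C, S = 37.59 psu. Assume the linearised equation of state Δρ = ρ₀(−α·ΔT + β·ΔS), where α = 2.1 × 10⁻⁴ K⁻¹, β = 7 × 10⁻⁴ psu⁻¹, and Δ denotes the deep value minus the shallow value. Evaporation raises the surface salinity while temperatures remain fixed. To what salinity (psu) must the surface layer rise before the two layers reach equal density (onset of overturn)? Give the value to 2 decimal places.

38.91 psu

Neutral buoyancy requires −α(T_deep − T_surf) + β(S_deep − S_surf′) = 0.
S_surf′ = S_deep − (α/β)·ΔT = 37.59 − (2.1 × 10⁻⁴/7 × 10⁻⁴)·(-4.4) = 38.9100 psu.
Increase required: 38.9100 − 37.41 = 1.5000 psu.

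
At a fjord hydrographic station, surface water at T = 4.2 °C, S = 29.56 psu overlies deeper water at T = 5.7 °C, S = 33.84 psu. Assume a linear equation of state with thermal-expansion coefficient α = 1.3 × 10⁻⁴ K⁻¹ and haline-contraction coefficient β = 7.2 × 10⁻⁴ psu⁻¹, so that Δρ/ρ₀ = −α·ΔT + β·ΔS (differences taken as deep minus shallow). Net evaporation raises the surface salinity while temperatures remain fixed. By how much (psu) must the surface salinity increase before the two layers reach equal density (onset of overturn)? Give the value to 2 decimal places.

4.01 psu

Neutral buoyancy requires −α(T_deep − T_surf) + β(S_deep − S_surf′) = 0.
S_surf′ = S_deep − (α/β)·ΔT = 33.84 − (1.3 × 10⁻⁴/7.2 × 10⁻⁴)·(+1.5) = 33.5692 psu.
Increase required: 33.5692 − 29.56 = 4.0092 psu.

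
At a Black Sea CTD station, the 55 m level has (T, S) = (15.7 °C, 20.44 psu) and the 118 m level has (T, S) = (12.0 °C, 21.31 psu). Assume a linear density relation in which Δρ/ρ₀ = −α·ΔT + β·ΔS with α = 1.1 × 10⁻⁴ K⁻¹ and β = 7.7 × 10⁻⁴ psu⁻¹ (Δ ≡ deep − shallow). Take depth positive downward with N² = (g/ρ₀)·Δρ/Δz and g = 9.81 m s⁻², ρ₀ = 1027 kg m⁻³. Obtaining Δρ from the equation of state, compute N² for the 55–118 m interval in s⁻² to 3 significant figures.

1.68 × 10⁻⁴ s⁻²

ΔT = -3.7 K, ΔS = +0.87 psu (deep − shallow).
Δρ/ρ₀ = −αΔT + βΔS = 4.07 × 10⁻⁴ + 6.699 × 10⁻⁴ = 1.0769 × 10⁻³, so Δρ ≈ 1.106 kg m⁻³.
N² = (g/ρ₀)·Δρ/Δz = g·(Δρ/ρ₀)/Δz = 9.81 × 1.0769 × 10⁻³ / 63 = 1.6769 × 10⁻⁴ s⁻² ≈ 1.68 × 10⁻⁴ s⁻².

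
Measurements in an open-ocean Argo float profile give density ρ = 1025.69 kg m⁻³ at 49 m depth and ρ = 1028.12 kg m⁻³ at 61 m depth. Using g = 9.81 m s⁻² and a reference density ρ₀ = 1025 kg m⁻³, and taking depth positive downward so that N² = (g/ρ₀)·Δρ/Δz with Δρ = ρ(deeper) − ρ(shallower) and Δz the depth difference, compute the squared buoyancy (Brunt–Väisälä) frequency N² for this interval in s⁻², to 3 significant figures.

Δρ = 1028.12 − 1025.69 = 2.43 kg m⁻³ over Δz = 61 − 49 = 12 m.
N² = (9.81/1025) × (2.43/12) = 1.9381 × 10⁻³ s⁻² ≈ 1.94 × 10⁻³ s⁻².
N² > 0, so the interval is statically stable.

1.94 × 10⁻³ s⁻²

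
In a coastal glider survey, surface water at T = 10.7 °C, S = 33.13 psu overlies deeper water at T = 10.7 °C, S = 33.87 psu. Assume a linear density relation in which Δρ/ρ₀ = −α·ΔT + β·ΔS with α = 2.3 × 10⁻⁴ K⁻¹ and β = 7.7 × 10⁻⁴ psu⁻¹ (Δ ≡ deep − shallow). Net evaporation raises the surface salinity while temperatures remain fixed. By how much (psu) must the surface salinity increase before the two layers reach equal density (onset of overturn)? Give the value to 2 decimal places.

0.74 psu

Neutral buoyancy requires −α(T_deep − T_surf) + β(S_deep − S_surf′) = 0.
S_surf′ = S_deep − (α/β)·ΔT = 33.87 − (2.3 × 10⁻⁴/7.7 × 10⁻⁴)·(+0.0) = 33.8700 psu.
Increase required: 33.8700 − 33.13 = 0.7400 psu.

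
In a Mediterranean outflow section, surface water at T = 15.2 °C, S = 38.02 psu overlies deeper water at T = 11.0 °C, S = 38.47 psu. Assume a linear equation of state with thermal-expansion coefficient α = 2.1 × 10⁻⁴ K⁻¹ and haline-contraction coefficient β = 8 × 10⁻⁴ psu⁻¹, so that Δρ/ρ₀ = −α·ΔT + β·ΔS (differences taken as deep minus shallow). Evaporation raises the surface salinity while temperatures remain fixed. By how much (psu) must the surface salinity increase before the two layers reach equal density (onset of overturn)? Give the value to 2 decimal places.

1.55 psu

Neutral buoyancy requires −α(T_deep − T_surf) + β(S_deep − S_surf′) = 0.
S_surf′ = S_deep − (α/β)·ΔT = 38.47 − (2.1 × 10⁻⁴/8 × 10⁻⁴)·(-4.2) = 39.5725 psu.
Increase required: 39.5725 − 38.02 = 1.5525 psu.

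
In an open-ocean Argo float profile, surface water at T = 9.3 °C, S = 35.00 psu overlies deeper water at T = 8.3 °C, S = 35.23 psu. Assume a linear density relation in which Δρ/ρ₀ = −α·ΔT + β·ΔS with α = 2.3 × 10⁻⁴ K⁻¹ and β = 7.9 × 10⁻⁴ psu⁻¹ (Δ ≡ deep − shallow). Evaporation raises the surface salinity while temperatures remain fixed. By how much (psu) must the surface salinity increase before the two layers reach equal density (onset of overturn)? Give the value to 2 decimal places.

Neutral buoyancy requires −α(T_deep − T_surf) + β(S_deep − S_surf′) = 0.
S_surf′ = S_deep − (α/β)·ΔT = 35.23 − (2.3 × 10⁻⁴/7.9 × 10⁻⁴)·(-1.0) = 35.5211 psu.
Increase required: 35.5211 − 35.00 = 0.5211 psu.

0.52 psu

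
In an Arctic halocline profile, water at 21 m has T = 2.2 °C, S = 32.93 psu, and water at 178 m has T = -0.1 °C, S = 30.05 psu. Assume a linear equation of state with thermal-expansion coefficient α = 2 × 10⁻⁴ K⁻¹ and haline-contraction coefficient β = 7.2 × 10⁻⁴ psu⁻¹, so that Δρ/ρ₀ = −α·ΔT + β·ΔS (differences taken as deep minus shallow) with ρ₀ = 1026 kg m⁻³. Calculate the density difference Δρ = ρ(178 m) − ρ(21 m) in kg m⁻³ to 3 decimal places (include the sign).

-1.656 kg m⁻³

ΔT = -2.3 K, ΔS = -2.88 psu (deep − shallow).
Δρ/ρ₀ = −(2 × 10⁻⁴)(-2.3) + (7.2 × 10⁻⁴)(-2.88) = -1.6136 × 10⁻³.
Δρ = 1026 × (-1.6136 × 10⁻³) = -1.656 kg m⁻³.
Negative Δρ: lighter below, statically unstable.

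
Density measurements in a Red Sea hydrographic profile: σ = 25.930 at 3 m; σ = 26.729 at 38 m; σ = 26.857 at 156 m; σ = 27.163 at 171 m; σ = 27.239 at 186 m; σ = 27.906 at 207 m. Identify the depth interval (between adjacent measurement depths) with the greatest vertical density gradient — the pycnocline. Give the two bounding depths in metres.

186–207 m

Compute the density gradient over each adjacent pair:
  3–38 m: Δρ/Δz = 0.799/35 = 0.023 kg m⁻⁴
  38–156 m: Δρ/Δz = 0.128/118 = 1.1 × 10⁻³ kg m⁻⁴
  156–171 m: Δρ/Δz = 0.306/15 = 0.020 kg m⁻⁴
  171–186 m: Δρ/Δz = 0.076/15 = 5.1 × 10⁻³ kg m⁻⁴
  186–207 m: Δρ/Δz = 0.667/21 = 0.032 kg m⁻⁴
The largest gradient is in the 186–207 m interval — the pycnocline.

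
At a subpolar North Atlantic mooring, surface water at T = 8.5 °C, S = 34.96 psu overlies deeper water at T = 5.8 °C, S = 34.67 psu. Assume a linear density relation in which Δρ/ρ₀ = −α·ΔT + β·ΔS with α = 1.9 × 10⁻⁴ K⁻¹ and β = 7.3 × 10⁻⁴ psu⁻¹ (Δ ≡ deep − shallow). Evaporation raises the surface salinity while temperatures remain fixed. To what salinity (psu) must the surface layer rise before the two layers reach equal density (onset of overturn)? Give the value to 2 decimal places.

Neutral buoyancy requires −α(T_deep − T_surf) + β(S_deep − S_surf′) = 0.
S_surf′ = S_deep − (α/β)·ΔT = 34.67 − (1.9 × 10⁻⁴/7.3 × 10⁻⁴)·(-2.7) = 35.3727 psu.
Increase required: 35.3727 − 34.96 = 0.4127 psu.

35.37 psu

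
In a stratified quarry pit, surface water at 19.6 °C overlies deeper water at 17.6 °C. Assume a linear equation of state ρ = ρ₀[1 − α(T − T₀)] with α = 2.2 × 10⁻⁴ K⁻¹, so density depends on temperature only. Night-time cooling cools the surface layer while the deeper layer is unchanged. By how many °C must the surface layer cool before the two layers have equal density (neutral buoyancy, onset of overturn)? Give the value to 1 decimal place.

2.0 °C

With temperature the only control, equal density requires T_surf′ = T_deep.
T_surf′ = 17.6 °C.
Cooling required: 19.6 − 17.6 = 2.0 °C.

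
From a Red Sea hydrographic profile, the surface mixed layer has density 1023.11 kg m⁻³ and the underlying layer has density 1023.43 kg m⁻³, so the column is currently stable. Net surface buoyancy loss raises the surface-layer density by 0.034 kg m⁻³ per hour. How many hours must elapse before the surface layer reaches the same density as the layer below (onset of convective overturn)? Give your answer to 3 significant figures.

9.41 hours

Density deficit of the surface layer: 1023.43 − 1023.11 = 0.32 kg m⁻³.
Required change = 0.32 / 0.034 = 9.41 hours.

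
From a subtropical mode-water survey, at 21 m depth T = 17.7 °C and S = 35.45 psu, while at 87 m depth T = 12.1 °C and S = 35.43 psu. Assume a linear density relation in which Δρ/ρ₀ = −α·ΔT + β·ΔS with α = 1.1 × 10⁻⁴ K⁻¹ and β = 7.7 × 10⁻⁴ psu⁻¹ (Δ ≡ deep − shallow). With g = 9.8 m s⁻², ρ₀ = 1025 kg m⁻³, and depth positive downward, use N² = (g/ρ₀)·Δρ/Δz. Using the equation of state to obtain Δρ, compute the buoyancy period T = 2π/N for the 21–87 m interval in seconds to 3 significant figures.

665 s

ΔT = -5.6 K, ΔS = -0.02 psu (deep − shallow).
Δρ/ρ₀ = −αΔT + βΔS = 6.16 × 10⁻⁴ − 1.54 × 10⁻⁵ = 6.006 × 10⁻⁴, so Δρ ≈ 0.6156 kg m⁻³.
N² = (g/ρ₀)·Δρ/Δz = g·(Δρ/ρ₀)/Δz = 9.8 × 6.006 × 10⁻⁴ / 66 = 8.9180 × 10⁻⁵ s⁻².
N = √(8.9180 × 10⁻⁵) = 9.4435 × 10⁻³ rad s⁻¹ → T = 2π/N = 665.34 s ≈ 665 s.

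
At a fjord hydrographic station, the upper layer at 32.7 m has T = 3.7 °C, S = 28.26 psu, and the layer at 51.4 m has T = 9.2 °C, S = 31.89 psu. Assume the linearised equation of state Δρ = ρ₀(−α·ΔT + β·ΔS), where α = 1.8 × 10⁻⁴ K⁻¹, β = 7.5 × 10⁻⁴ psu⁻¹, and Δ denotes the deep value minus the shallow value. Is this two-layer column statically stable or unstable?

ΔT = 9.2 − 3.7 = +5.5 K and ΔS = 31.89 − 28.26 = +3.63 psu (deep − shallow).
−αΔT = -9.90 × 10⁻⁴; βΔS = 2.7225 × 10⁻³; sum Δρ/ρ₀ = 1.7325 × 10⁻³.
Δρ/ρ₀ > 0, so Δρ > 0: deeper water is denser → statically stable.

stable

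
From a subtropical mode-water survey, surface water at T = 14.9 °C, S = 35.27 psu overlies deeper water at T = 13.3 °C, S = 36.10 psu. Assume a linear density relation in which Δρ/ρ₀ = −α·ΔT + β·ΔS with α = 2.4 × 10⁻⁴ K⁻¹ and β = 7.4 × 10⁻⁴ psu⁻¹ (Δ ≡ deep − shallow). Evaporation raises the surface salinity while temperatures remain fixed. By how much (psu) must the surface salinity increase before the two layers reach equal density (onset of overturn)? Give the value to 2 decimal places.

Neutral buoyancy requires −α(T_deep − T_surf) + β(S_deep − S_surf′) = 0.
S_surf′ = S_deep − (α/β)·ΔT = 36.10 − (2.4 × 10⁻⁴/7.4 × 10⁻⁴)·(-1.6) = 36.6189 psu.
Increase required: 36.6189 − 35.27 = 1.3489 psu.

1.35 psu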